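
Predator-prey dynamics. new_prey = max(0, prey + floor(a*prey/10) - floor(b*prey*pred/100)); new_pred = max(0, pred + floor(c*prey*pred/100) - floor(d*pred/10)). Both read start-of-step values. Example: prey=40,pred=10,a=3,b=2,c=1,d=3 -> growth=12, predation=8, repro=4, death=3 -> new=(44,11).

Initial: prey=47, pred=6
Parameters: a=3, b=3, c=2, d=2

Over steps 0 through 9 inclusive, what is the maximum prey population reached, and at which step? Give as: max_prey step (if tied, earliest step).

Step 1: prey: 47+14-8=53; pred: 6+5-1=10
Step 2: prey: 53+15-15=53; pred: 10+10-2=18
Step 3: prey: 53+15-28=40; pred: 18+19-3=34
Step 4: prey: 40+12-40=12; pred: 34+27-6=55
Step 5: prey: 12+3-19=0; pred: 55+13-11=57
Step 6: prey: 0+0-0=0; pred: 57+0-11=46
Step 7: prey: 0+0-0=0; pred: 46+0-9=37
Step 8: prey: 0+0-0=0; pred: 37+0-7=30
Step 9: prey: 0+0-0=0; pred: 30+0-6=24
Max prey = 53 at step 1

Answer: 53 1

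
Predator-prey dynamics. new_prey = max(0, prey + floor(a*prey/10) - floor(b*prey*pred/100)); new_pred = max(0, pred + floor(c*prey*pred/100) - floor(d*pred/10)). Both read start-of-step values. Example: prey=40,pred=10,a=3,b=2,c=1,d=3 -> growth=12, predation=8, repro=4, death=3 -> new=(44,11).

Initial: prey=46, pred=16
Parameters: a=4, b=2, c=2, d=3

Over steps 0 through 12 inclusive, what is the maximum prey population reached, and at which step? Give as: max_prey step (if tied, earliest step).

Step 1: prey: 46+18-14=50; pred: 16+14-4=26
Step 2: prey: 50+20-26=44; pred: 26+26-7=45
Step 3: prey: 44+17-39=22; pred: 45+39-13=71
Step 4: prey: 22+8-31=0; pred: 71+31-21=81
Step 5: prey: 0+0-0=0; pred: 81+0-24=57
Step 6: prey: 0+0-0=0; pred: 57+0-17=40
Step 7: prey: 0+0-0=0; pred: 40+0-12=28
Step 8: prey: 0+0-0=0; pred: 28+0-8=20
Step 9: prey: 0+0-0=0; pred: 20+0-6=14
Step 10: prey: 0+0-0=0; pred: 14+0-4=10
Step 11: prey: 0+0-0=0; pred: 10+0-3=7
Step 12: prey: 0+0-0=0; pred: 7+0-2=5
Max prey = 50 at step 1

Answer: 50 1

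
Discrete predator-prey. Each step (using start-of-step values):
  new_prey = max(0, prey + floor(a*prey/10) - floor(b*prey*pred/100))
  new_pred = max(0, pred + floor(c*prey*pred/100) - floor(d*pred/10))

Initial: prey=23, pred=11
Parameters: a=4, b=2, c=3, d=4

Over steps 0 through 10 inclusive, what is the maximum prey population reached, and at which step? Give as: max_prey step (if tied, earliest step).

Answer: 30 2

Derivation:
Step 1: prey: 23+9-5=27; pred: 11+7-4=14
Step 2: prey: 27+10-7=30; pred: 14+11-5=20
Step 3: prey: 30+12-12=30; pred: 20+18-8=30
Step 4: prey: 30+12-18=24; pred: 30+27-12=45
Step 5: prey: 24+9-21=12; pred: 45+32-18=59
Step 6: prey: 12+4-14=2; pred: 59+21-23=57
Step 7: prey: 2+0-2=0; pred: 57+3-22=38
Step 8: prey: 0+0-0=0; pred: 38+0-15=23
Step 9: prey: 0+0-0=0; pred: 23+0-9=14
Step 10: prey: 0+0-0=0; pred: 14+0-5=9
Max prey = 30 at step 2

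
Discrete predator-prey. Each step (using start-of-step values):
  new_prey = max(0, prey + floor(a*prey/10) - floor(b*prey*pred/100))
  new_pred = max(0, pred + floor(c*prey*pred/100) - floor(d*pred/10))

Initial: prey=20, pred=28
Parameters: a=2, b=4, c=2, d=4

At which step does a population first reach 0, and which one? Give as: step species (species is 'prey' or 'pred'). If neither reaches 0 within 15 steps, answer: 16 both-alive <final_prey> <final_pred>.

Answer: 2 prey

Derivation:
Step 1: prey: 20+4-22=2; pred: 28+11-11=28
Step 2: prey: 2+0-2=0; pred: 28+1-11=18
First extinction: prey at step 2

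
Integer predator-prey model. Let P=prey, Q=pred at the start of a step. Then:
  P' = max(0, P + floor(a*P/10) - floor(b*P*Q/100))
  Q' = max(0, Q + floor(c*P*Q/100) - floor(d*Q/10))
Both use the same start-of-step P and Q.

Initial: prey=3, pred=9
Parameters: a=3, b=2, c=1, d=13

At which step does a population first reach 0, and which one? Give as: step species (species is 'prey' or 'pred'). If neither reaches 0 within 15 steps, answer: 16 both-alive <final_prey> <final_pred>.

Answer: 1 pred

Derivation:
Step 1: prey: 3+0-0=3; pred: 9+0-11=0
First extinction: pred at step 1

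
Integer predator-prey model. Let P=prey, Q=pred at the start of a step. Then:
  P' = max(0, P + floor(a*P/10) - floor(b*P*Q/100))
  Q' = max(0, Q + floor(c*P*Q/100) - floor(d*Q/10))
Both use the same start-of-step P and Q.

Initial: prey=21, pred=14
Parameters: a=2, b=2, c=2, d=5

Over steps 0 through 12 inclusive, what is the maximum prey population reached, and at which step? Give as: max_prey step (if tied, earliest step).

Step 1: prey: 21+4-5=20; pred: 14+5-7=12
Step 2: prey: 20+4-4=20; pred: 12+4-6=10
Step 3: prey: 20+4-4=20; pred: 10+4-5=9
Step 4: prey: 20+4-3=21; pred: 9+3-4=8
Step 5: prey: 21+4-3=22; pred: 8+3-4=7
Step 6: prey: 22+4-3=23; pred: 7+3-3=7
Step 7: prey: 23+4-3=24; pred: 7+3-3=7
Step 8: prey: 24+4-3=25; pred: 7+3-3=7
Step 9: prey: 25+5-3=27; pred: 7+3-3=7
Step 10: prey: 27+5-3=29; pred: 7+3-3=7
Step 11: prey: 29+5-4=30; pred: 7+4-3=8
Step 12: prey: 30+6-4=32; pred: 8+4-4=8
Max prey = 32 at step 12

Answer: 32 12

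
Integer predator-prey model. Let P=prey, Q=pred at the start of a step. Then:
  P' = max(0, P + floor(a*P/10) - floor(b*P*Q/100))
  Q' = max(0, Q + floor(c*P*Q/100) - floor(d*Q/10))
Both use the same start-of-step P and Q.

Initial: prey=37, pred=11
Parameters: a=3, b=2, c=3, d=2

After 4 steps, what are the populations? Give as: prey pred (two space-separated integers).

Answer: 0 101

Derivation:
Step 1: prey: 37+11-8=40; pred: 11+12-2=21
Step 2: prey: 40+12-16=36; pred: 21+25-4=42
Step 3: prey: 36+10-30=16; pred: 42+45-8=79
Step 4: prey: 16+4-25=0; pred: 79+37-15=101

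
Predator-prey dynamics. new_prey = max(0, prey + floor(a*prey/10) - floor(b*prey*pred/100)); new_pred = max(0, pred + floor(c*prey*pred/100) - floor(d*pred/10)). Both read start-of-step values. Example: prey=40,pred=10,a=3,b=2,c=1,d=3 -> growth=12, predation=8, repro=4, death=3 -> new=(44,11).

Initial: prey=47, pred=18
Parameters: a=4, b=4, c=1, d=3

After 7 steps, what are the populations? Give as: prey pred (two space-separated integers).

Step 1: prey: 47+18-33=32; pred: 18+8-5=21
Step 2: prey: 32+12-26=18; pred: 21+6-6=21
Step 3: prey: 18+7-15=10; pred: 21+3-6=18
Step 4: prey: 10+4-7=7; pred: 18+1-5=14
Step 5: prey: 7+2-3=6; pred: 14+0-4=10
Step 6: prey: 6+2-2=6; pred: 10+0-3=7
Step 7: prey: 6+2-1=7; pred: 7+0-2=5

Answer: 7 5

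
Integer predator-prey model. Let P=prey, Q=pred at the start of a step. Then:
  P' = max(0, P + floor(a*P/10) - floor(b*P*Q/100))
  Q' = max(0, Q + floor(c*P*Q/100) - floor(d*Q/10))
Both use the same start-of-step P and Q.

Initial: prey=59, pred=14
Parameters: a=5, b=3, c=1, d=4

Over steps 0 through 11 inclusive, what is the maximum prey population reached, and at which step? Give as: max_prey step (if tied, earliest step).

Step 1: prey: 59+29-24=64; pred: 14+8-5=17
Step 2: prey: 64+32-32=64; pred: 17+10-6=21
Step 3: prey: 64+32-40=56; pred: 21+13-8=26
Step 4: prey: 56+28-43=41; pred: 26+14-10=30
Step 5: prey: 41+20-36=25; pred: 30+12-12=30
Step 6: prey: 25+12-22=15; pred: 30+7-12=25
Step 7: prey: 15+7-11=11; pred: 25+3-10=18
Step 8: prey: 11+5-5=11; pred: 18+1-7=12
Step 9: prey: 11+5-3=13; pred: 12+1-4=9
Step 10: prey: 13+6-3=16; pred: 9+1-3=7
Step 11: prey: 16+8-3=21; pred: 7+1-2=6
Max prey = 64 at step 1

Answer: 64 1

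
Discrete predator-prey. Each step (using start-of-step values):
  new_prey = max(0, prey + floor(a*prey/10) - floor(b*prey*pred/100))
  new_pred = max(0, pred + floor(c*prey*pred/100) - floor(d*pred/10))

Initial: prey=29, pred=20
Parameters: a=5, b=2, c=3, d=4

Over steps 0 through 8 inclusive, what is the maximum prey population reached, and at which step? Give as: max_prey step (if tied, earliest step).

Step 1: prey: 29+14-11=32; pred: 20+17-8=29
Step 2: prey: 32+16-18=30; pred: 29+27-11=45
Step 3: prey: 30+15-27=18; pred: 45+40-18=67
Step 4: prey: 18+9-24=3; pred: 67+36-26=77
Step 5: prey: 3+1-4=0; pred: 77+6-30=53
Step 6: prey: 0+0-0=0; pred: 53+0-21=32
Step 7: prey: 0+0-0=0; pred: 32+0-12=20
Step 8: prey: 0+0-0=0; pred: 20+0-8=12
Max prey = 32 at step 1

Answer: 32 1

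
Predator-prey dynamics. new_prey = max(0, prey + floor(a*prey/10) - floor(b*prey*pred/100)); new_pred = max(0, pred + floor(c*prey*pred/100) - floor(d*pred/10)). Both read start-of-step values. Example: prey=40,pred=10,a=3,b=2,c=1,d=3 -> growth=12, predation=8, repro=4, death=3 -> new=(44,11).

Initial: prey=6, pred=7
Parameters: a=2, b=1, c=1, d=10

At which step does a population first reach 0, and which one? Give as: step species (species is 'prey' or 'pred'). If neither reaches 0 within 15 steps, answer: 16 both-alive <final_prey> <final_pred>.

Answer: 1 pred

Derivation:
Step 1: prey: 6+1-0=7; pred: 7+0-7=0
First extinction: pred at step 1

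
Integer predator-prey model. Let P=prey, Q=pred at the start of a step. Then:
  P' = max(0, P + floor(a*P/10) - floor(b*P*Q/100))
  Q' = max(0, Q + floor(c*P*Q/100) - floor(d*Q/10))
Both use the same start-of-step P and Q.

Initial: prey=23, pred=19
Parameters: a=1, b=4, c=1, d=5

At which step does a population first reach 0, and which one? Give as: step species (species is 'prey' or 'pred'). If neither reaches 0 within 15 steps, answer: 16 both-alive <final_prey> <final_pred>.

Step 1: prey: 23+2-17=8; pred: 19+4-9=14
Step 2: prey: 8+0-4=4; pred: 14+1-7=8
Step 3: prey: 4+0-1=3; pred: 8+0-4=4
Step 4: prey: 3+0-0=3; pred: 4+0-2=2
Step 5: prey: 3+0-0=3; pred: 2+0-1=1
Step 6: prey: 3+0-0=3; pred: 1+0-0=1
Steps 7-15: state stable at prey=3, pred=1 (no change)
No extinction within 15 steps

Answer: 16 both-alive 3 1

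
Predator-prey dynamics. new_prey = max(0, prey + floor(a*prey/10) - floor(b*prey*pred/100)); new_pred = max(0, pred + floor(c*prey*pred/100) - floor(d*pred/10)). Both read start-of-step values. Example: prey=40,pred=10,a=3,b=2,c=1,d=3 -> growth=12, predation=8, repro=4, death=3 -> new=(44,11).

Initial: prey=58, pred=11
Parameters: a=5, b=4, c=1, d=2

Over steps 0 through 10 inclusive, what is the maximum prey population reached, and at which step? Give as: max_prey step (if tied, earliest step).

Step 1: prey: 58+29-25=62; pred: 11+6-2=15
Step 2: prey: 62+31-37=56; pred: 15+9-3=21
Step 3: prey: 56+28-47=37; pred: 21+11-4=28
Step 4: prey: 37+18-41=14; pred: 28+10-5=33
Step 5: prey: 14+7-18=3; pred: 33+4-6=31
Step 6: prey: 3+1-3=1; pred: 31+0-6=25
Step 7: prey: 1+0-1=0; pred: 25+0-5=20
Step 8: prey: 0+0-0=0; pred: 20+0-4=16
Step 9: prey: 0+0-0=0; pred: 16+0-3=13
Step 10: prey: 0+0-0=0; pred: 13+0-2=11
Max prey = 62 at step 1

Answer: 62 1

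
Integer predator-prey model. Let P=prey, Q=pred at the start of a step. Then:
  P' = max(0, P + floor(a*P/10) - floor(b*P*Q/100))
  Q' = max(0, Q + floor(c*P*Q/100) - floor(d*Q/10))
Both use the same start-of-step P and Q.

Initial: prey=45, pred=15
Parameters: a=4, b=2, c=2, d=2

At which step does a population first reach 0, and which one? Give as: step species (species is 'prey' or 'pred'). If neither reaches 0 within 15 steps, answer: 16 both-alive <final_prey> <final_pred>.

Answer: 4 prey

Derivation:
Step 1: prey: 45+18-13=50; pred: 15+13-3=25
Step 2: prey: 50+20-25=45; pred: 25+25-5=45
Step 3: prey: 45+18-40=23; pred: 45+40-9=76
Step 4: prey: 23+9-34=0; pred: 76+34-15=95
First extinction: prey at step 4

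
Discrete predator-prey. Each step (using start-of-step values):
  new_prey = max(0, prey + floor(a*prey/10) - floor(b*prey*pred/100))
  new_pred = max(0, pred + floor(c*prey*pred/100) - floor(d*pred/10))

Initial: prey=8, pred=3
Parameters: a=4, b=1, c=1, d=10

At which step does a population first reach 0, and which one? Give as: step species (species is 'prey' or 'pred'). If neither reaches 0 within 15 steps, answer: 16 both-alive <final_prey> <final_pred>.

Answer: 1 pred

Derivation:
Step 1: prey: 8+3-0=11; pred: 3+0-3=0
First extinction: pred at step 1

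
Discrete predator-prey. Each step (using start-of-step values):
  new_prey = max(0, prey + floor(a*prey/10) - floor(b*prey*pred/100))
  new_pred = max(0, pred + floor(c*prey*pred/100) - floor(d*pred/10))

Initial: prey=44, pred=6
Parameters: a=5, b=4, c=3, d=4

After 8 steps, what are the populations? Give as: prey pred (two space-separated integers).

Step 1: prey: 44+22-10=56; pred: 6+7-2=11
Step 2: prey: 56+28-24=60; pred: 11+18-4=25
Step 3: prey: 60+30-60=30; pred: 25+45-10=60
Step 4: prey: 30+15-72=0; pred: 60+54-24=90
Step 5: prey: 0+0-0=0; pred: 90+0-36=54
Step 6: prey: 0+0-0=0; pred: 54+0-21=33
Step 7: prey: 0+0-0=0; pred: 33+0-13=20
Step 8: prey: 0+0-0=0; pred: 20+0-8=12

Answer: 0 12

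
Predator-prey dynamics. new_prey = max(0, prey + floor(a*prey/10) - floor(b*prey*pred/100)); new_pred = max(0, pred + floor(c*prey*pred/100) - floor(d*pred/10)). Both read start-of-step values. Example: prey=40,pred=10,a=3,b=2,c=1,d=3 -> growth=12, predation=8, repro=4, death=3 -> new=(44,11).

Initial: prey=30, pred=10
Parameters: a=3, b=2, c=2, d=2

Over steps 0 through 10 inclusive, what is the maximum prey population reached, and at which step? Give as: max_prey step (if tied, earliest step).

Step 1: prey: 30+9-6=33; pred: 10+6-2=14
Step 2: prey: 33+9-9=33; pred: 14+9-2=21
Step 3: prey: 33+9-13=29; pred: 21+13-4=30
Step 4: prey: 29+8-17=20; pred: 30+17-6=41
Step 5: prey: 20+6-16=10; pred: 41+16-8=49
Step 6: prey: 10+3-9=4; pred: 49+9-9=49
Step 7: prey: 4+1-3=2; pred: 49+3-9=43
Step 8: prey: 2+0-1=1; pred: 43+1-8=36
Step 9: prey: 1+0-0=1; pred: 36+0-7=29
Step 10: prey: 1+0-0=1; pred: 29+0-5=24
Max prey = 33 at step 1

Answer: 33 1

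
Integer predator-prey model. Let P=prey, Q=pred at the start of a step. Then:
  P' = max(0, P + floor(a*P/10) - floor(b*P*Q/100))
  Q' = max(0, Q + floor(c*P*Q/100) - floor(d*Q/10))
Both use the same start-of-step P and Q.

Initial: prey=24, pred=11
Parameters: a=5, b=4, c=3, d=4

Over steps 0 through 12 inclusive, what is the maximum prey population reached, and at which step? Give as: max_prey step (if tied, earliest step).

Step 1: prey: 24+12-10=26; pred: 11+7-4=14
Step 2: prey: 26+13-14=25; pred: 14+10-5=19
Step 3: prey: 25+12-19=18; pred: 19+14-7=26
Step 4: prey: 18+9-18=9; pred: 26+14-10=30
Step 5: prey: 9+4-10=3; pred: 30+8-12=26
Step 6: prey: 3+1-3=1; pred: 26+2-10=18
Step 7: prey: 1+0-0=1; pred: 18+0-7=11
Step 8: prey: 1+0-0=1; pred: 11+0-4=7
Step 9: prey: 1+0-0=1; pred: 7+0-2=5
Step 10: prey: 1+0-0=1; pred: 5+0-2=3
Step 11: prey: 1+0-0=1; pred: 3+0-1=2
Step 12: prey: 1+0-0=1; pred: 2+0-0=2
Max prey = 26 at step 1

Answer: 26 1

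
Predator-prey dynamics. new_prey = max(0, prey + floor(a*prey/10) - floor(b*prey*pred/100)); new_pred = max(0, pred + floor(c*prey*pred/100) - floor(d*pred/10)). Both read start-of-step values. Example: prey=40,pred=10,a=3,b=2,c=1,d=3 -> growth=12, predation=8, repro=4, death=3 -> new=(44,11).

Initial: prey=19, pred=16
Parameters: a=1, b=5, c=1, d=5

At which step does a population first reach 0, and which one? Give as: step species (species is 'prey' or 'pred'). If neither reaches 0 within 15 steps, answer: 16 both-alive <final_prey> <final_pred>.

Step 1: prey: 19+1-15=5; pred: 16+3-8=11
Step 2: prey: 5+0-2=3; pred: 11+0-5=6
Step 3: prey: 3+0-0=3; pred: 6+0-3=3
Step 4: prey: 3+0-0=3; pred: 3+0-1=2
Step 5: prey: 3+0-0=3; pred: 2+0-1=1
Step 6: prey: 3+0-0=3; pred: 1+0-0=1
Steps 7-15: state stable at prey=3, pred=1 (no change)
No extinction within 15 steps

Answer: 16 both-alive 3 1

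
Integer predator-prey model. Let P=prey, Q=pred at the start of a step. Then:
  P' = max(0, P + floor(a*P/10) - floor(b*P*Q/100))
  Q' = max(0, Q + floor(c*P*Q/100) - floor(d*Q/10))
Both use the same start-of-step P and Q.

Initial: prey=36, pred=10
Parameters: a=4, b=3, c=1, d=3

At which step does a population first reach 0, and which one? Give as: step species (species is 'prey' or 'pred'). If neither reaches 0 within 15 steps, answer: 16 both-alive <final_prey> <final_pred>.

Answer: 16 both-alive 12 6

Derivation:
Step 1: prey: 36+14-10=40; pred: 10+3-3=10
Step 2: prey: 40+16-12=44; pred: 10+4-3=11
Step 3: prey: 44+17-14=47; pred: 11+4-3=12
Step 4: prey: 47+18-16=49; pred: 12+5-3=14
Step 5: prey: 49+19-20=48; pred: 14+6-4=16
Step 6: prey: 48+19-23=44; pred: 16+7-4=19
Step 7: prey: 44+17-25=36; pred: 19+8-5=22
Step 8: prey: 36+14-23=27; pred: 22+7-6=23
Step 9: prey: 27+10-18=19; pred: 23+6-6=23
Step 10: prey: 19+7-13=13; pred: 23+4-6=21
Step 11: prey: 13+5-8=10; pred: 21+2-6=17
Step 12: prey: 10+4-5=9; pred: 17+1-5=13
Step 13: prey: 9+3-3=9; pred: 13+1-3=11
Step 14: prey: 9+3-2=10; pred: 11+0-3=8
Step 15: prey: 10+4-2=12; pred: 8+0-2=6
No extinction within 15 steps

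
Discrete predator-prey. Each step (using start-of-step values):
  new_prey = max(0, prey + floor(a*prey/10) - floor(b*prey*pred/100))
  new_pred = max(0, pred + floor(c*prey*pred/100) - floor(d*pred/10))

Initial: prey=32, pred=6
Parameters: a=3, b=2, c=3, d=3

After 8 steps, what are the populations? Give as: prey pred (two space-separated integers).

Step 1: prey: 32+9-3=38; pred: 6+5-1=10
Step 2: prey: 38+11-7=42; pred: 10+11-3=18
Step 3: prey: 42+12-15=39; pred: 18+22-5=35
Step 4: prey: 39+11-27=23; pred: 35+40-10=65
Step 5: prey: 23+6-29=0; pred: 65+44-19=90
Step 6: prey: 0+0-0=0; pred: 90+0-27=63
Step 7: prey: 0+0-0=0; pred: 63+0-18=45
Step 8: prey: 0+0-0=0; pred: 45+0-13=32

Answer: 0 32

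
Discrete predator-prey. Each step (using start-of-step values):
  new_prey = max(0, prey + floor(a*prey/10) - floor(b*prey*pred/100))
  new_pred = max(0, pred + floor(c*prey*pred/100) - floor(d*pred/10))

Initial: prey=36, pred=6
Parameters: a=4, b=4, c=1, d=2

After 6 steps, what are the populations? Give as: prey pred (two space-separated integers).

Answer: 32 21

Derivation:
Step 1: prey: 36+14-8=42; pred: 6+2-1=7
Step 2: prey: 42+16-11=47; pred: 7+2-1=8
Step 3: prey: 47+18-15=50; pred: 8+3-1=10
Step 4: prey: 50+20-20=50; pred: 10+5-2=13
Step 5: prey: 50+20-26=44; pred: 13+6-2=17
Step 6: prey: 44+17-29=32; pred: 17+7-3=21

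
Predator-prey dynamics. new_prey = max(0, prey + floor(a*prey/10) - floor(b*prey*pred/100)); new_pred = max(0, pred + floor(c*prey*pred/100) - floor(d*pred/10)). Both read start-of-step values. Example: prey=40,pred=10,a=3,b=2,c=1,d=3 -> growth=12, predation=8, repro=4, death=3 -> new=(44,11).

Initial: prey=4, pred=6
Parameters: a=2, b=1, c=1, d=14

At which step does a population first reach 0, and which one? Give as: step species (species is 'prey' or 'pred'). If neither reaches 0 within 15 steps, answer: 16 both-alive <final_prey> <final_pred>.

Step 1: prey: 4+0-0=4; pred: 6+0-8=0
First extinction: pred at step 1

Answer: 1 pred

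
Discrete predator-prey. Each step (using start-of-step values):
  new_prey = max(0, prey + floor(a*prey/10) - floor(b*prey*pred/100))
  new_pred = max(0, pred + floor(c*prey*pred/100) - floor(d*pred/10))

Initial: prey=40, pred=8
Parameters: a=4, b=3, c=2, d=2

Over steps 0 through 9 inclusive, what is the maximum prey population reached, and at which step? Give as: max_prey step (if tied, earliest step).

Answer: 47 1

Derivation:
Step 1: prey: 40+16-9=47; pred: 8+6-1=13
Step 2: prey: 47+18-18=47; pred: 13+12-2=23
Step 3: prey: 47+18-32=33; pred: 23+21-4=40
Step 4: prey: 33+13-39=7; pred: 40+26-8=58
Step 5: prey: 7+2-12=0; pred: 58+8-11=55
Step 6: prey: 0+0-0=0; pred: 55+0-11=44
Step 7: prey: 0+0-0=0; pred: 44+0-8=36
Step 8: prey: 0+0-0=0; pred: 36+0-7=29
Step 9: prey: 0+0-0=0; pred: 29+0-5=24
Max prey = 47 at step 1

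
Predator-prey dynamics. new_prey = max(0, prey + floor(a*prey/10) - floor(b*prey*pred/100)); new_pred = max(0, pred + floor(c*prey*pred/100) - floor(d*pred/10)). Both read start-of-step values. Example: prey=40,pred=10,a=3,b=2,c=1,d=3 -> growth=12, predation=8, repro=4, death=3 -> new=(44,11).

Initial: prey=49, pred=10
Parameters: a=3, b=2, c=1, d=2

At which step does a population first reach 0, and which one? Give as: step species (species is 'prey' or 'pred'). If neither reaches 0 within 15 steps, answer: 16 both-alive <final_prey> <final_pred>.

Step 1: prey: 49+14-9=54; pred: 10+4-2=12
Step 2: prey: 54+16-12=58; pred: 12+6-2=16
Step 3: prey: 58+17-18=57; pred: 16+9-3=22
Step 4: prey: 57+17-25=49; pred: 22+12-4=30
Step 5: prey: 49+14-29=34; pred: 30+14-6=38
Step 6: prey: 34+10-25=19; pred: 38+12-7=43
Step 7: prey: 19+5-16=8; pred: 43+8-8=43
Step 8: prey: 8+2-6=4; pred: 43+3-8=38
Step 9: prey: 4+1-3=2; pred: 38+1-7=32
Step 10: prey: 2+0-1=1; pred: 32+0-6=26
Step 11: prey: 1+0-0=1; pred: 26+0-5=21
Step 12: prey: 1+0-0=1; pred: 21+0-4=17
Step 13: prey: 1+0-0=1; pred: 17+0-3=14
Step 14: prey: 1+0-0=1; pred: 14+0-2=12
Step 15: prey: 1+0-0=1; pred: 12+0-2=10
No extinction within 15 steps

Answer: 16 both-alive 1 10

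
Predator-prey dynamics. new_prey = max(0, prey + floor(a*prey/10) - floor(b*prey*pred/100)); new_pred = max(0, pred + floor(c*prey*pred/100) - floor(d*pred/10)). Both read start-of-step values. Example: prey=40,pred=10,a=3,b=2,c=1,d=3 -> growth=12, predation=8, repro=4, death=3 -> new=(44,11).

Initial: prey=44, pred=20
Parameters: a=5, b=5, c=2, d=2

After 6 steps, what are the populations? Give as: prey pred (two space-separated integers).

Step 1: prey: 44+22-44=22; pred: 20+17-4=33
Step 2: prey: 22+11-36=0; pred: 33+14-6=41
Step 3: prey: 0+0-0=0; pred: 41+0-8=33
Step 4: prey: 0+0-0=0; pred: 33+0-6=27
Step 5: prey: 0+0-0=0; pred: 27+0-5=22
Step 6: prey: 0+0-0=0; pred: 22+0-4=18

Answer: 0 18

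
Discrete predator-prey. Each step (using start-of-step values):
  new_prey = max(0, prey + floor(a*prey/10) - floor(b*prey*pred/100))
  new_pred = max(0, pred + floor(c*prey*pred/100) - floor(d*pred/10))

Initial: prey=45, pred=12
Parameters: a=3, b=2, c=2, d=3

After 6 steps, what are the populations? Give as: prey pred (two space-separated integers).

Answer: 0 40

Derivation:
Step 1: prey: 45+13-10=48; pred: 12+10-3=19
Step 2: prey: 48+14-18=44; pred: 19+18-5=32
Step 3: prey: 44+13-28=29; pred: 32+28-9=51
Step 4: prey: 29+8-29=8; pred: 51+29-15=65
Step 5: prey: 8+2-10=0; pred: 65+10-19=56
Step 6: prey: 0+0-0=0; pred: 56+0-16=40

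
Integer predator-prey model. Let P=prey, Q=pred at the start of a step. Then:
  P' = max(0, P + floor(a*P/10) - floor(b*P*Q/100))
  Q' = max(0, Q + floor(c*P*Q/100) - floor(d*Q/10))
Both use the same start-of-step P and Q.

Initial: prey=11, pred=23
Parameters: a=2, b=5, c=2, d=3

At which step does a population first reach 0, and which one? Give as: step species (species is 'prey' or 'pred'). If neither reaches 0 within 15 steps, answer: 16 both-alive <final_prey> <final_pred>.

Answer: 2 prey

Derivation:
Step 1: prey: 11+2-12=1; pred: 23+5-6=22
Step 2: prey: 1+0-1=0; pred: 22+0-6=16
First extinction: prey at step 2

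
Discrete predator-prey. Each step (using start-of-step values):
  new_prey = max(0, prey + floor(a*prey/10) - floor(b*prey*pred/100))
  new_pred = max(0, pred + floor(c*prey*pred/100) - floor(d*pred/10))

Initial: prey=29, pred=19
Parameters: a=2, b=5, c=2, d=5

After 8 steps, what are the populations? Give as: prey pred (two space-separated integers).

Step 1: prey: 29+5-27=7; pred: 19+11-9=21
Step 2: prey: 7+1-7=1; pred: 21+2-10=13
Step 3: prey: 1+0-0=1; pred: 13+0-6=7
Step 4: prey: 1+0-0=1; pred: 7+0-3=4
Step 5: prey: 1+0-0=1; pred: 4+0-2=2
Step 6: prey: 1+0-0=1; pred: 2+0-1=1
Step 7: prey: 1+0-0=1; pred: 1+0-0=1
Step 8: prey: 1+0-0=1; pred: 1+0-0=1

Answer: 1 1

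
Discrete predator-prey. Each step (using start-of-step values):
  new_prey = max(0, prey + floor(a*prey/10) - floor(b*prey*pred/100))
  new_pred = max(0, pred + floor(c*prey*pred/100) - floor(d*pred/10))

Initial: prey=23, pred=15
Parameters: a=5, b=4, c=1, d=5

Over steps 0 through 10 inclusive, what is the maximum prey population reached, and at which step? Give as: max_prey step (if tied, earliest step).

Step 1: prey: 23+11-13=21; pred: 15+3-7=11
Step 2: prey: 21+10-9=22; pred: 11+2-5=8
Step 3: prey: 22+11-7=26; pred: 8+1-4=5
Step 4: prey: 26+13-5=34; pred: 5+1-2=4
Step 5: prey: 34+17-5=46; pred: 4+1-2=3
Step 6: prey: 46+23-5=64; pred: 3+1-1=3
Step 7: prey: 64+32-7=89; pred: 3+1-1=3
Step 8: prey: 89+44-10=123; pred: 3+2-1=4
Step 9: prey: 123+61-19=165; pred: 4+4-2=6
Step 10: prey: 165+82-39=208; pred: 6+9-3=12
Max prey = 208 at step 10

Answer: 208 10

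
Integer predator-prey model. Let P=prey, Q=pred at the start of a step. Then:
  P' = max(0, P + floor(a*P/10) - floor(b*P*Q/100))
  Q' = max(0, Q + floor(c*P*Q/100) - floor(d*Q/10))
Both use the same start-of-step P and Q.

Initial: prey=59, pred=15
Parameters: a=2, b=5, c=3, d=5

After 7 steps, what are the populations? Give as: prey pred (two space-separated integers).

Step 1: prey: 59+11-44=26; pred: 15+26-7=34
Step 2: prey: 26+5-44=0; pred: 34+26-17=43
Step 3: prey: 0+0-0=0; pred: 43+0-21=22
Step 4: prey: 0+0-0=0; pred: 22+0-11=11
Step 5: prey: 0+0-0=0; pred: 11+0-5=6
Step 6: prey: 0+0-0=0; pred: 6+0-3=3
Step 7: prey: 0+0-0=0; pred: 3+0-1=2

Answer: 0 2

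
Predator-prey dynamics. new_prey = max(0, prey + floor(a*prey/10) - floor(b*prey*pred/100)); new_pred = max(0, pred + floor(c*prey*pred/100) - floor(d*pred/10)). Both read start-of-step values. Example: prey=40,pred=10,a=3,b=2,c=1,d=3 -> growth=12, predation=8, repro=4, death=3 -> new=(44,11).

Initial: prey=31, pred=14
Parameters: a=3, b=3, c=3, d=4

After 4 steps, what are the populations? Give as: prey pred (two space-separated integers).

Answer: 2 28

Derivation:
Step 1: prey: 31+9-13=27; pred: 14+13-5=22
Step 2: prey: 27+8-17=18; pred: 22+17-8=31
Step 3: prey: 18+5-16=7; pred: 31+16-12=35
Step 4: prey: 7+2-7=2; pred: 35+7-14=28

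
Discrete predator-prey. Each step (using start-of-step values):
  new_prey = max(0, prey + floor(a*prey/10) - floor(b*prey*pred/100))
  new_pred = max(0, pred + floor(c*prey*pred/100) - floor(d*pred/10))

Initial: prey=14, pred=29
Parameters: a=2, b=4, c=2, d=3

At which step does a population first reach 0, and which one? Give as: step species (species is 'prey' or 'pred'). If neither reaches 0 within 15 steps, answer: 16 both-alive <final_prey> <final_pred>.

Step 1: prey: 14+2-16=0; pred: 29+8-8=29
First extinction: prey at step 1

Answer: 1 prey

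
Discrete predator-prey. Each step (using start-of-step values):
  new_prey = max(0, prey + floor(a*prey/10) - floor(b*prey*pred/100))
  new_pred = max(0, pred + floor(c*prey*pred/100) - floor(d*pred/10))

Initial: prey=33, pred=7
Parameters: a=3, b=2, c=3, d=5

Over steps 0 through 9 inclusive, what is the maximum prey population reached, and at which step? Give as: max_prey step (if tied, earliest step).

Step 1: prey: 33+9-4=38; pred: 7+6-3=10
Step 2: prey: 38+11-7=42; pred: 10+11-5=16
Step 3: prey: 42+12-13=41; pred: 16+20-8=28
Step 4: prey: 41+12-22=31; pred: 28+34-14=48
Step 5: prey: 31+9-29=11; pred: 48+44-24=68
Step 6: prey: 11+3-14=0; pred: 68+22-34=56
Step 7: prey: 0+0-0=0; pred: 56+0-28=28
Step 8: prey: 0+0-0=0; pred: 28+0-14=14
Step 9: prey: 0+0-0=0; pred: 14+0-7=7
Max prey = 42 at step 2

Answer: 42 2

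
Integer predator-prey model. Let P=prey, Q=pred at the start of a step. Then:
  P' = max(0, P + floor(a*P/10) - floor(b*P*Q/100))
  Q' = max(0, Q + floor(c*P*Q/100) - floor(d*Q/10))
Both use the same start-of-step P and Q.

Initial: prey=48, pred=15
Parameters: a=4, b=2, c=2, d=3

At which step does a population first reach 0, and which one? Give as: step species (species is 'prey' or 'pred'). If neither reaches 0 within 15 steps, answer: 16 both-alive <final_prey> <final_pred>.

Step 1: prey: 48+19-14=53; pred: 15+14-4=25
Step 2: prey: 53+21-26=48; pred: 25+26-7=44
Step 3: prey: 48+19-42=25; pred: 44+42-13=73
Step 4: prey: 25+10-36=0; pred: 73+36-21=88
First extinction: prey at step 4

Answer: 4 prey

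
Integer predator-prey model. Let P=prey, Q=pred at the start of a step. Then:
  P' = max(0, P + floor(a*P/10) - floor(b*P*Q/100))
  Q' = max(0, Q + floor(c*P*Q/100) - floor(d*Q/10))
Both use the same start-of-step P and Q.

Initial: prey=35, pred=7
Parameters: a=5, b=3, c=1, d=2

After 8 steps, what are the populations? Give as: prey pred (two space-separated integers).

Answer: 0 47

Derivation:
Step 1: prey: 35+17-7=45; pred: 7+2-1=8
Step 2: prey: 45+22-10=57; pred: 8+3-1=10
Step 3: prey: 57+28-17=68; pred: 10+5-2=13
Step 4: prey: 68+34-26=76; pred: 13+8-2=19
Step 5: prey: 76+38-43=71; pred: 19+14-3=30
Step 6: prey: 71+35-63=43; pred: 30+21-6=45
Step 7: prey: 43+21-58=6; pred: 45+19-9=55
Step 8: prey: 6+3-9=0; pred: 55+3-11=47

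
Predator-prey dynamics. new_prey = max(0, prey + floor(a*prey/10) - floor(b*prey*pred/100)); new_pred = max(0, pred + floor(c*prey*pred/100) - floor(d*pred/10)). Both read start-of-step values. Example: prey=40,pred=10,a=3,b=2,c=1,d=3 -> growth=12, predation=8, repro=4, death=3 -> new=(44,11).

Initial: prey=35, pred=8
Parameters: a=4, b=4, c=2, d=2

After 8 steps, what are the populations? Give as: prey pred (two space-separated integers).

Step 1: prey: 35+14-11=38; pred: 8+5-1=12
Step 2: prey: 38+15-18=35; pred: 12+9-2=19
Step 3: prey: 35+14-26=23; pred: 19+13-3=29
Step 4: prey: 23+9-26=6; pred: 29+13-5=37
Step 5: prey: 6+2-8=0; pred: 37+4-7=34
Step 6: prey: 0+0-0=0; pred: 34+0-6=28
Step 7: prey: 0+0-0=0; pred: 28+0-5=23
Step 8: prey: 0+0-0=0; pred: 23+0-4=19

Answer: 0 19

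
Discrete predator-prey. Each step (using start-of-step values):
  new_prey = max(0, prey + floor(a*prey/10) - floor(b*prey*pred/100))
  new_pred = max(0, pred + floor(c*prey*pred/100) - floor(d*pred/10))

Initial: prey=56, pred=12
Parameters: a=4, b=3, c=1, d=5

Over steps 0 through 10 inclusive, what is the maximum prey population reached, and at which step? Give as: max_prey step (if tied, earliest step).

Step 1: prey: 56+22-20=58; pred: 12+6-6=12
Step 2: prey: 58+23-20=61; pred: 12+6-6=12
Step 3: prey: 61+24-21=64; pred: 12+7-6=13
Step 4: prey: 64+25-24=65; pred: 13+8-6=15
Step 5: prey: 65+26-29=62; pred: 15+9-7=17
Step 6: prey: 62+24-31=55; pred: 17+10-8=19
Step 7: prey: 55+22-31=46; pred: 19+10-9=20
Step 8: prey: 46+18-27=37; pred: 20+9-10=19
Step 9: prey: 37+14-21=30; pred: 19+7-9=17
Step 10: prey: 30+12-15=27; pred: 17+5-8=14
Max prey = 65 at step 4

Answer: 65 4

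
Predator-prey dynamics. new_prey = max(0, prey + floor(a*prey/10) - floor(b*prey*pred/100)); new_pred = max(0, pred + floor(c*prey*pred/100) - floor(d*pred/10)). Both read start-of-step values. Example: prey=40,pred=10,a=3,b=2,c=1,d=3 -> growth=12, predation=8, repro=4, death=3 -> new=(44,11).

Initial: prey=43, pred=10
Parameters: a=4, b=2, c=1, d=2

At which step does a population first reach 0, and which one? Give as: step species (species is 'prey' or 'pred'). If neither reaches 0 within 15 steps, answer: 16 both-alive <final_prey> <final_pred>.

Step 1: prey: 43+17-8=52; pred: 10+4-2=12
Step 2: prey: 52+20-12=60; pred: 12+6-2=16
Step 3: prey: 60+24-19=65; pred: 16+9-3=22
Step 4: prey: 65+26-28=63; pred: 22+14-4=32
Step 5: prey: 63+25-40=48; pred: 32+20-6=46
Step 6: prey: 48+19-44=23; pred: 46+22-9=59
Step 7: prey: 23+9-27=5; pred: 59+13-11=61
Step 8: prey: 5+2-6=1; pred: 61+3-12=52
Step 9: prey: 1+0-1=0; pred: 52+0-10=42
First extinction: prey at step 9

Answer: 9 prey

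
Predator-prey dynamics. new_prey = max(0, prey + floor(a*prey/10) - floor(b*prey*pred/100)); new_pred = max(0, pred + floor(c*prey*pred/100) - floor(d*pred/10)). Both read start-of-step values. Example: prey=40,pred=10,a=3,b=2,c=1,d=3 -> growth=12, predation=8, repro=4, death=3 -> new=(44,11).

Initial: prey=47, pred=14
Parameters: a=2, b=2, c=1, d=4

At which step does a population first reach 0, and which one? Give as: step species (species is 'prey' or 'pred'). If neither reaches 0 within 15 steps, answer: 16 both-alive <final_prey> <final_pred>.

Answer: 16 both-alive 45 8

Derivation:
Step 1: prey: 47+9-13=43; pred: 14+6-5=15
Step 2: prey: 43+8-12=39; pred: 15+6-6=15
Step 3: prey: 39+7-11=35; pred: 15+5-6=14
Step 4: prey: 35+7-9=33; pred: 14+4-5=13
Step 5: prey: 33+6-8=31; pred: 13+4-5=12
Step 6: prey: 31+6-7=30; pred: 12+3-4=11
Step 7: prey: 30+6-6=30; pred: 11+3-4=10
Step 8: prey: 30+6-6=30; pred: 10+3-4=9
Step 9: prey: 30+6-5=31; pred: 9+2-3=8
Step 10: prey: 31+6-4=33; pred: 8+2-3=7
Step 11: prey: 33+6-4=35; pred: 7+2-2=7
Step 12: prey: 35+7-4=38; pred: 7+2-2=7
Step 13: prey: 38+7-5=40; pred: 7+2-2=7
Step 14: prey: 40+8-5=43; pred: 7+2-2=7
Step 15: prey: 43+8-6=45; pred: 7+3-2=8
No extinction within 15 steps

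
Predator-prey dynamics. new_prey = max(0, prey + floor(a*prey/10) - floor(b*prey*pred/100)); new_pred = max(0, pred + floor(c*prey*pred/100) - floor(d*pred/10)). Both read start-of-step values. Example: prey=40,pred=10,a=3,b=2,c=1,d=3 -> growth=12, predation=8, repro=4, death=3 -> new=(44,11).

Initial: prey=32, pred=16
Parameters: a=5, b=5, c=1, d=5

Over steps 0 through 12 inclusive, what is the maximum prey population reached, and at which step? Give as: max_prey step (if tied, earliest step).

Step 1: prey: 32+16-25=23; pred: 16+5-8=13
Step 2: prey: 23+11-14=20; pred: 13+2-6=9
Step 3: prey: 20+10-9=21; pred: 9+1-4=6
Step 4: prey: 21+10-6=25; pred: 6+1-3=4
Step 5: prey: 25+12-5=32; pred: 4+1-2=3
Step 6: prey: 32+16-4=44; pred: 3+0-1=2
Step 7: prey: 44+22-4=62; pred: 2+0-1=1
Step 8: prey: 62+31-3=90; pred: 1+0-0=1
Step 9: prey: 90+45-4=131; pred: 1+0-0=1
Step 10: prey: 131+65-6=190; pred: 1+1-0=2
Step 11: prey: 190+95-19=266; pred: 2+3-1=4
Step 12: prey: 266+133-53=346; pred: 4+10-2=12
Max prey = 346 at step 12

Answer: 346 12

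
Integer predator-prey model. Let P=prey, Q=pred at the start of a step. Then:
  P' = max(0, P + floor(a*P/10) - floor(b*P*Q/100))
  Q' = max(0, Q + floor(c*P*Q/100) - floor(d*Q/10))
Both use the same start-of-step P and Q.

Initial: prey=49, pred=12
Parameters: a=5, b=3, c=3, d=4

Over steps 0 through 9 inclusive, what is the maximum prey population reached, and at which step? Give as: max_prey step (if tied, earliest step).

Answer: 56 1

Derivation:
Step 1: prey: 49+24-17=56; pred: 12+17-4=25
Step 2: prey: 56+28-42=42; pred: 25+42-10=57
Step 3: prey: 42+21-71=0; pred: 57+71-22=106
Step 4: prey: 0+0-0=0; pred: 106+0-42=64
Step 5: prey: 0+0-0=0; pred: 64+0-25=39
Step 6: prey: 0+0-0=0; pred: 39+0-15=24
Step 7: prey: 0+0-0=0; pred: 24+0-9=15
Step 8: prey: 0+0-0=0; pred: 15+0-6=9
Step 9: prey: 0+0-0=0; pred: 9+0-3=6
Max prey = 56 at step 1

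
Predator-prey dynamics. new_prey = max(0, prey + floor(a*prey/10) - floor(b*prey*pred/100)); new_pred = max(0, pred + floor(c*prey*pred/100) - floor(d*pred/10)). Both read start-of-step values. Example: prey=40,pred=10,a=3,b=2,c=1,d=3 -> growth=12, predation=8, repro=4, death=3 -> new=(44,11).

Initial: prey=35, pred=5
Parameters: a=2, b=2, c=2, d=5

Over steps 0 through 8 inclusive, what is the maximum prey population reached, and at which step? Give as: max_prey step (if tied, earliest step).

Step 1: prey: 35+7-3=39; pred: 5+3-2=6
Step 2: prey: 39+7-4=42; pred: 6+4-3=7
Step 3: prey: 42+8-5=45; pred: 7+5-3=9
Step 4: prey: 45+9-8=46; pred: 9+8-4=13
Step 5: prey: 46+9-11=44; pred: 13+11-6=18
Step 6: prey: 44+8-15=37; pred: 18+15-9=24
Step 7: prey: 37+7-17=27; pred: 24+17-12=29
Step 8: prey: 27+5-15=17; pred: 29+15-14=30
Max prey = 46 at step 4

Answer: 46 4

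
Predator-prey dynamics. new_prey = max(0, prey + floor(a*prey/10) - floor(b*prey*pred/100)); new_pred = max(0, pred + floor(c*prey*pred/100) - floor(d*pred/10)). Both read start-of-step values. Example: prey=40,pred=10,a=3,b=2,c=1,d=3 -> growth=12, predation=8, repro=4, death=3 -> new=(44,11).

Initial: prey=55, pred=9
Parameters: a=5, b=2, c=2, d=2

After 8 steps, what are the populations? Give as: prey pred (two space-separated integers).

Answer: 0 80

Derivation:
Step 1: prey: 55+27-9=73; pred: 9+9-1=17
Step 2: prey: 73+36-24=85; pred: 17+24-3=38
Step 3: prey: 85+42-64=63; pred: 38+64-7=95
Step 4: prey: 63+31-119=0; pred: 95+119-19=195
Step 5: prey: 0+0-0=0; pred: 195+0-39=156
Step 6: prey: 0+0-0=0; pred: 156+0-31=125
Step 7: prey: 0+0-0=0; pred: 125+0-25=100
Step 8: prey: 0+0-0=0; pred: 100+0-20=80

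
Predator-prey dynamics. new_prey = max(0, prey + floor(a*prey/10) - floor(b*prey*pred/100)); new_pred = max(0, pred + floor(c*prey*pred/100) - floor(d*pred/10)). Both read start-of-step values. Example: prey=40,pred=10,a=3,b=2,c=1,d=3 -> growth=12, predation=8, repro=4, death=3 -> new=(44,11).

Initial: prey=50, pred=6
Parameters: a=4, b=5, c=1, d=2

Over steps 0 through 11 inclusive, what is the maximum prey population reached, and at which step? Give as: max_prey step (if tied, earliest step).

Step 1: prey: 50+20-15=55; pred: 6+3-1=8
Step 2: prey: 55+22-22=55; pred: 8+4-1=11
Step 3: prey: 55+22-30=47; pred: 11+6-2=15
Step 4: prey: 47+18-35=30; pred: 15+7-3=19
Step 5: prey: 30+12-28=14; pred: 19+5-3=21
Step 6: prey: 14+5-14=5; pred: 21+2-4=19
Step 7: prey: 5+2-4=3; pred: 19+0-3=16
Step 8: prey: 3+1-2=2; pred: 16+0-3=13
Step 9: prey: 2+0-1=1; pred: 13+0-2=11
Step 10: prey: 1+0-0=1; pred: 11+0-2=9
Step 11: prey: 1+0-0=1; pred: 9+0-1=8
Max prey = 55 at step 1

Answer: 55 1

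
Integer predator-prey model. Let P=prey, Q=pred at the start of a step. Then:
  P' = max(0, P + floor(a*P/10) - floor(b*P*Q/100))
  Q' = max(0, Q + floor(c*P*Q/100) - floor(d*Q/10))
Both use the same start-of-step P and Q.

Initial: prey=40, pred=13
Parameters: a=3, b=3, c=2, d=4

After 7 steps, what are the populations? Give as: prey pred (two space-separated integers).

Step 1: prey: 40+12-15=37; pred: 13+10-5=18
Step 2: prey: 37+11-19=29; pred: 18+13-7=24
Step 3: prey: 29+8-20=17; pred: 24+13-9=28
Step 4: prey: 17+5-14=8; pred: 28+9-11=26
Step 5: prey: 8+2-6=4; pred: 26+4-10=20
Step 6: prey: 4+1-2=3; pred: 20+1-8=13
Step 7: prey: 3+0-1=2; pred: 13+0-5=8

Answer: 2 8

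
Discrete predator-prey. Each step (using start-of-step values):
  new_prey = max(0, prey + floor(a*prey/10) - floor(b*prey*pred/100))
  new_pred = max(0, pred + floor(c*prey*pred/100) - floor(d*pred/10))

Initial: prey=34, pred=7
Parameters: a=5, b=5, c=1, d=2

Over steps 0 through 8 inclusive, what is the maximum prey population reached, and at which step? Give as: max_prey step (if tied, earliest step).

Step 1: prey: 34+17-11=40; pred: 7+2-1=8
Step 2: prey: 40+20-16=44; pred: 8+3-1=10
Step 3: prey: 44+22-22=44; pred: 10+4-2=12
Step 4: prey: 44+22-26=40; pred: 12+5-2=15
Step 5: prey: 40+20-30=30; pred: 15+6-3=18
Step 6: prey: 30+15-27=18; pred: 18+5-3=20
Step 7: prey: 18+9-18=9; pred: 20+3-4=19
Step 8: prey: 9+4-8=5; pred: 19+1-3=17
Max prey = 44 at step 2

Answer: 44 2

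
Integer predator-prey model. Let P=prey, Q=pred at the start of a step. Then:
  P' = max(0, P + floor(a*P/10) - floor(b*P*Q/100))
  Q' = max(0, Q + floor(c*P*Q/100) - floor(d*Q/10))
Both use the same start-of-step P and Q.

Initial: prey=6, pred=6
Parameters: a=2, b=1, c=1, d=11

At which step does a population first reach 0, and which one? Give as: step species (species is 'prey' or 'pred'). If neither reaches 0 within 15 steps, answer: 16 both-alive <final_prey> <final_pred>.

Answer: 1 pred

Derivation:
Step 1: prey: 6+1-0=7; pred: 6+0-6=0
First extinction: pred at step 1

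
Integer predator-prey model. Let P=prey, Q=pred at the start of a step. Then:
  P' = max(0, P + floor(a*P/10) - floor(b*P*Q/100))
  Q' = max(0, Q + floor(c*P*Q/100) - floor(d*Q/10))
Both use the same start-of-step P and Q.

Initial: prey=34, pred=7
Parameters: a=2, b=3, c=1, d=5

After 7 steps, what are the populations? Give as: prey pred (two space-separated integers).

Answer: 56 3

Derivation:
Step 1: prey: 34+6-7=33; pred: 7+2-3=6
Step 2: prey: 33+6-5=34; pred: 6+1-3=4
Step 3: prey: 34+6-4=36; pred: 4+1-2=3
Step 4: prey: 36+7-3=40; pred: 3+1-1=3
Step 5: prey: 40+8-3=45; pred: 3+1-1=3
Step 6: prey: 45+9-4=50; pred: 3+1-1=3
Step 7: prey: 50+10-4=56; pred: 3+1-1=3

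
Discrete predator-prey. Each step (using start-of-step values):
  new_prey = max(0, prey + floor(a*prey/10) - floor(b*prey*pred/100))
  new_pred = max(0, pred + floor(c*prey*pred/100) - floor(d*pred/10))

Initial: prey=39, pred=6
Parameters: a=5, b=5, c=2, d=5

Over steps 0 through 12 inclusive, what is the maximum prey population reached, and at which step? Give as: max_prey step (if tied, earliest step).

Answer: 54 2

Derivation:
Step 1: prey: 39+19-11=47; pred: 6+4-3=7
Step 2: prey: 47+23-16=54; pred: 7+6-3=10
Step 3: prey: 54+27-27=54; pred: 10+10-5=15
Step 4: prey: 54+27-40=41; pred: 15+16-7=24
Step 5: prey: 41+20-49=12; pred: 24+19-12=31
Step 6: prey: 12+6-18=0; pred: 31+7-15=23
Step 7: prey: 0+0-0=0; pred: 23+0-11=12
Step 8: prey: 0+0-0=0; pred: 12+0-6=6
Step 9: prey: 0+0-0=0; pred: 6+0-3=3
Step 10: prey: 0+0-0=0; pred: 3+0-1=2
Step 11: prey: 0+0-0=0; pred: 2+0-1=1
Step 12: prey: 0+0-0=0; pred: 1+0-0=1
Max prey = 54 at step 2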